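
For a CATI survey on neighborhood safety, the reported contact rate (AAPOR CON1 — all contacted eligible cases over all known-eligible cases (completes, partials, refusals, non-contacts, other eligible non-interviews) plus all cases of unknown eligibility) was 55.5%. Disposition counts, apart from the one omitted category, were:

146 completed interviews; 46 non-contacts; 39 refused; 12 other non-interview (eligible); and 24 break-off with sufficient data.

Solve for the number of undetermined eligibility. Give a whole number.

131

Top = 146 + 24 + 39 + 12 = 221
CON1 = 221 / D = 0.555
D = 221 / 0.555 = 398.2
Other denominator terms total 267
undetermined eligibility = 398.2 − 267 ≈ 131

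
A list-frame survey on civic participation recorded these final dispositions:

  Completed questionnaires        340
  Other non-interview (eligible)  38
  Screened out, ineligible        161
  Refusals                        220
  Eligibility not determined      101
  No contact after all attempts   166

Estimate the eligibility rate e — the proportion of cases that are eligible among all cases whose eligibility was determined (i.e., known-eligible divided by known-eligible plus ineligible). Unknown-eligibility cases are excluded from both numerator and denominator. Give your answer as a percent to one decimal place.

Known eligible: 340 + 220 + 166 + 38 = 764
e = 764 / (764 + 161) = 764 / 925 = 0.8259

82.6%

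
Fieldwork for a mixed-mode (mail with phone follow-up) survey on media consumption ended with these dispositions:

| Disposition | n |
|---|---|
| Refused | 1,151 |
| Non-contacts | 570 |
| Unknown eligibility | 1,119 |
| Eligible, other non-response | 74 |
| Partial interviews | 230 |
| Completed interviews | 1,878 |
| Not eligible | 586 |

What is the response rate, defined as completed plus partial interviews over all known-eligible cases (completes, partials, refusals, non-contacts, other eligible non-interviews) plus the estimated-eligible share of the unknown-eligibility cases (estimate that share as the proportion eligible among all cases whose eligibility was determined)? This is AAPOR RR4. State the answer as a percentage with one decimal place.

Numerator = 1878 + 230 = 2108
Eligible (known) = 1878 + 230 + 1151 + 570 + 74 = 3903
e = 3903 / (3903 + 586) = 3903 / 4489 = 0.8695
Eligible share of unknowns = 0.8695 × 1119 = 972.97
Base = 3903 + 972.97 = 4875.97
RR4 = 2108 / 4875.97 = 0.4323

43.2%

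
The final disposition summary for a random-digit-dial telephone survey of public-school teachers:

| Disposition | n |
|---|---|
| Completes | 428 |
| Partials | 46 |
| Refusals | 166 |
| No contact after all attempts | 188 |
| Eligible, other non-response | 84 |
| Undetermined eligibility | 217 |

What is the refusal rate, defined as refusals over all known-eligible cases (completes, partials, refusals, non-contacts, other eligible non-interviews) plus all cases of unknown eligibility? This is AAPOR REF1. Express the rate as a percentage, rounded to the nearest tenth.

14.7%

Num = 166
Denominator = 428 + 46 + 166 + 188 + 84 + 217 = 1129
REF1 = 166 / 1129 = 0.1470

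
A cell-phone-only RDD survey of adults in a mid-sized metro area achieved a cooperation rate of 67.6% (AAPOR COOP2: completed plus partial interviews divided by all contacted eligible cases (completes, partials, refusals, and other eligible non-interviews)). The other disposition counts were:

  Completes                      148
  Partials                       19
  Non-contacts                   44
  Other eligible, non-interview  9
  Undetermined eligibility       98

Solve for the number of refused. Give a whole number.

Numerator: 148 + 19 = 167
COOP2 = 167 / D = 0.676
D = 167 / 0.676 = 247.0
Other denominator terms total 176
refused = 247.0 − 176 ≈ 71

71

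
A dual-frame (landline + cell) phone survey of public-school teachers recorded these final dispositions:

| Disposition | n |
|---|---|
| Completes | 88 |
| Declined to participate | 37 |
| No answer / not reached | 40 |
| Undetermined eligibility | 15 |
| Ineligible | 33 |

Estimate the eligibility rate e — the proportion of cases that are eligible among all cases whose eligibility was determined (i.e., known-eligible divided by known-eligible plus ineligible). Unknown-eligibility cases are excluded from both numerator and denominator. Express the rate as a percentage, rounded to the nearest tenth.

Determined eligible: 88 + 37 + 40 = 165
e = 165 / (165 + 33) = 165 / 198 = 0.8333

83.3%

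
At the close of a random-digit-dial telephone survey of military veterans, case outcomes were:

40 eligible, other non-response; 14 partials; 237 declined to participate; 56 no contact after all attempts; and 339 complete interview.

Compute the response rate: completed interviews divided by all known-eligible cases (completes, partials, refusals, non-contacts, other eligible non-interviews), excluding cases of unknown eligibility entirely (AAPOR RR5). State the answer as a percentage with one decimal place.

Num → 339
Denominator → 339 + 14 + 237 + 56 + 40 = 686
RR5 = 339 / 686 = 0.4942

49.4%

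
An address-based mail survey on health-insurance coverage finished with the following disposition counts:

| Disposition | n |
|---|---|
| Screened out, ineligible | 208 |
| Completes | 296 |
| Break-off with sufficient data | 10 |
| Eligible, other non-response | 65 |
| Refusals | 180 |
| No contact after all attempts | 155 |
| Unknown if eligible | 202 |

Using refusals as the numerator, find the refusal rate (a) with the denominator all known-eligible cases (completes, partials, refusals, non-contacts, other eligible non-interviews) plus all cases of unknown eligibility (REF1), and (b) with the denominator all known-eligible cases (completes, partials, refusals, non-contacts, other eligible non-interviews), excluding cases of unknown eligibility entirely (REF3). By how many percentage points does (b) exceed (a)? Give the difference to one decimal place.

5.7

Top → 180
Denom → 296 + 10 + 180 + 155 + 65 + 202 = 908
REF1 = 180 / 908 = 0.1982
Denom → 296 + 10 + 180 + 155 + 65 = 706
REF3 = 180 / 706 = 0.2550
Difference = 25.50 − 19.82 = 5.68 percentage points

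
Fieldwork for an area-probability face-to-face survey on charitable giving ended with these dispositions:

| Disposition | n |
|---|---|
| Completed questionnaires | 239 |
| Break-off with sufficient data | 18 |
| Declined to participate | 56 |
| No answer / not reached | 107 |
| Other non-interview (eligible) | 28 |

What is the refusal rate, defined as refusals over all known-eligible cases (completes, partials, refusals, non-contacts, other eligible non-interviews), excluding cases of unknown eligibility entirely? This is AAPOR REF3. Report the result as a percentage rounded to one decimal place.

12.5%

Numerator → 56
Denom → 239 + 18 + 56 + 107 + 28 = 448
REF3 = 56 / 448 = 0.1250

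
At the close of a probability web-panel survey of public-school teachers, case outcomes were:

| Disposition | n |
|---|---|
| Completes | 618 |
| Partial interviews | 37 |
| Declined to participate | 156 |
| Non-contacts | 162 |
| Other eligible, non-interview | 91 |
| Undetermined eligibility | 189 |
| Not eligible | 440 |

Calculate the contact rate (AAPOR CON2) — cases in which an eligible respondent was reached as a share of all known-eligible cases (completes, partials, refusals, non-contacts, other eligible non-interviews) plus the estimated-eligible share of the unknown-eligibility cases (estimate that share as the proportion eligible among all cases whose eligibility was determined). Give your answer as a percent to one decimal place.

Num → 618 + 37 + 156 + 91 = 902
Known eligible → 618 + 37 + 156 + 162 + 91 = 1064
e = 1064 / (1064 + 440) = 1064 / 1504 = 0.7074
Eligible share of unknowns → 0.7074 × 189 = 133.70
Base → 1064 + 133.70 = 1197.70
CON2 = 902 / 1197.70 = 0.7531

75.3%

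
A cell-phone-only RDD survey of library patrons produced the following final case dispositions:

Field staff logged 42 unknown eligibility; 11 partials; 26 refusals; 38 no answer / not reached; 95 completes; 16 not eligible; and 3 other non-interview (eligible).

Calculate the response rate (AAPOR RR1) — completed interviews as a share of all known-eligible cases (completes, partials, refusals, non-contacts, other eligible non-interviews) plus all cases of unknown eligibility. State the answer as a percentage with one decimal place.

Top → 95
Denominator → 95 + 11 + 26 + 38 + 3 + 42 = 215
RR1 = 95 / 215 = 0.4419

44.2%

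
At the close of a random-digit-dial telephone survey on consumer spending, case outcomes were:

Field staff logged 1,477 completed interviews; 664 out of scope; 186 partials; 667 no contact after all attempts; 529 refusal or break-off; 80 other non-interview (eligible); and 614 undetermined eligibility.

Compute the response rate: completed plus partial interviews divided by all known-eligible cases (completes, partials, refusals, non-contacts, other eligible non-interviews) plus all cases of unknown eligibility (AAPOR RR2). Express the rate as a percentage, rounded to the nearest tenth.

Top = 1477 + 186 = 1663
Denominator = 1477 + 186 + 529 + 667 + 80 + 614 = 3553
RR2 = 1663 / 3553 = 0.4681

46.8%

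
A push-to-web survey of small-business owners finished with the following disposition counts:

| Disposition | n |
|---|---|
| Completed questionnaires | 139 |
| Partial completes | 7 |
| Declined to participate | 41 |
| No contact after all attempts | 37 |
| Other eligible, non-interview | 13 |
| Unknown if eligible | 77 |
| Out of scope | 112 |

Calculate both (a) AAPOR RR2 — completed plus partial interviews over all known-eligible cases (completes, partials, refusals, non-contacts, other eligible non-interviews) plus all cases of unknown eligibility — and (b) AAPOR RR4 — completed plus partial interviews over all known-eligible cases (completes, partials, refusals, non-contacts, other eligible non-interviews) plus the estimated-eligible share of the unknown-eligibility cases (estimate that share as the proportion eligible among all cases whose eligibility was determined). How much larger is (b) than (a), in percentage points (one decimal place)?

Numerator → 139 + 7 = 146
Base → 139 + 7 + 41 + 37 + 13 + 77 = 314
RR2 = 146 / 314 = 0.4650
Eligible (known) → 139 + 7 + 41 + 37 + 13 = 237
e = 237 / (237 + 112) = 237 / 349 = 0.6791
e × U → 0.6791 × 77 = 52.29
Base → 237 + 52.29 = 289.29
RR4 = 146 / 289.29 = 0.5047
Difference = 50.47 − 46.50 = 3.97 percentage points

4.0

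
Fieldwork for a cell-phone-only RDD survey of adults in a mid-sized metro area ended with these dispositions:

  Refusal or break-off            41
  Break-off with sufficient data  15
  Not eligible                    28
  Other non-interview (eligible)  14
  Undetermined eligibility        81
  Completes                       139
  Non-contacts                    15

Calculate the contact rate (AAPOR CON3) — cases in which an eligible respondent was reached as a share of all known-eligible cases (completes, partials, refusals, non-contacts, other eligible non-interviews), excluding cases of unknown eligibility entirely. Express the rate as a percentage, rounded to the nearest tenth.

93.3%

Numerator: 139 + 15 + 41 + 14 = 209
Denominator: 139 + 15 + 41 + 15 + 14 = 224
CON3 = 209 / 224 = 0.9330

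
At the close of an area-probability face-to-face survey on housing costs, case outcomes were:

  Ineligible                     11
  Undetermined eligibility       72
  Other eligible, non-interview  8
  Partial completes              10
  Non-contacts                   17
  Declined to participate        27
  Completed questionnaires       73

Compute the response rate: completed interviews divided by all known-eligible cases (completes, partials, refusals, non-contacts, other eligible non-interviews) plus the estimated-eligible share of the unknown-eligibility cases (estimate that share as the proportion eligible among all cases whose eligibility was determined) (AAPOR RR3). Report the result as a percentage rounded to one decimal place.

36.2%

Numerator = 73
Determined eligible = 73 + 10 + 27 + 17 + 8 = 135
e = 135 / (135 + 11) = 135 / 146 = 0.9247
Estimated eligible among unknowns = 0.9247 × 72 = 66.58
Base = 135 + 66.58 = 201.58
RR3 = 73 / 201.58 = 0.3621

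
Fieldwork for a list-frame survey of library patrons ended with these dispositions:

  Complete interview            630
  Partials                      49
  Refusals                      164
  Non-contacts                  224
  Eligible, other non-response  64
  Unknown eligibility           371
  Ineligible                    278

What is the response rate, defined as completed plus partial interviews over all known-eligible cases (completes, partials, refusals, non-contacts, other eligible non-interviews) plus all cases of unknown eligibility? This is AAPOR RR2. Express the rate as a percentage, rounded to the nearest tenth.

45.2%

Num = 630 + 49 = 679
Denominator = 630 + 49 + 164 + 224 + 64 + 371 = 1502
RR2 = 679 / 1502 = 0.4521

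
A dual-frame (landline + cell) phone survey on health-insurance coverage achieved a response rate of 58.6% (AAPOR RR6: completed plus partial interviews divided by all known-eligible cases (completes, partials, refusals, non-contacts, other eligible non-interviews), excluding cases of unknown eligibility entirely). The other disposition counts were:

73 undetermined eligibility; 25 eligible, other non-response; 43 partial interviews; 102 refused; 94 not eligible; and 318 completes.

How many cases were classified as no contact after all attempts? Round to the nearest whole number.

128

Top: 318 + 43 = 361
RR6 = 361 / D = 0.586
D = 361 / 0.586 = 616.0
Other denominator terms total 488
no contact after all attempts = 616.0 − 488 ≈ 128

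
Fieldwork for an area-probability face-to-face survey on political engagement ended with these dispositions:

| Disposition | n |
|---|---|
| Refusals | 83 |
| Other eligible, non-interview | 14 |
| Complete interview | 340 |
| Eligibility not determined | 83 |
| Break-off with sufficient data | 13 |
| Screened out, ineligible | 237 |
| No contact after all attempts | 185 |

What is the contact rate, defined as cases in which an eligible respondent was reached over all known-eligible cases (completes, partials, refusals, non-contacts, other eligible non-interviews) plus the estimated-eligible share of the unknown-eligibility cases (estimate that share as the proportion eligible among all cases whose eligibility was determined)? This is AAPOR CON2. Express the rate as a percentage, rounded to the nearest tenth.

64.7%

Top = 340 + 13 + 83 + 14 = 450
Known eligible = 340 + 13 + 83 + 185 + 14 = 635
e = 635 / (635 + 237) = 635 / 872 = 0.7282
Eligible share of unknowns = 0.7282 × 83 = 60.44
Base = 635 + 60.44 = 695.44
CON2 = 450 / 695.44 = 0.6471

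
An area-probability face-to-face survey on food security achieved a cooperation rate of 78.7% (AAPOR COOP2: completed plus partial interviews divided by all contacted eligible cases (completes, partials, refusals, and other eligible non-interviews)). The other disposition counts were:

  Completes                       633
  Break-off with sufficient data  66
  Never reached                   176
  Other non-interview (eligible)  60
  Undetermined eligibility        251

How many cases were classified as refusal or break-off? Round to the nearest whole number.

129

Num → 633 + 66 = 699
COOP2 = 699 / D = 0.787
D = 699 / 0.787 = 888.2
Other denominator terms total 759
refusal or break-off = 888.2 − 759 ≈ 129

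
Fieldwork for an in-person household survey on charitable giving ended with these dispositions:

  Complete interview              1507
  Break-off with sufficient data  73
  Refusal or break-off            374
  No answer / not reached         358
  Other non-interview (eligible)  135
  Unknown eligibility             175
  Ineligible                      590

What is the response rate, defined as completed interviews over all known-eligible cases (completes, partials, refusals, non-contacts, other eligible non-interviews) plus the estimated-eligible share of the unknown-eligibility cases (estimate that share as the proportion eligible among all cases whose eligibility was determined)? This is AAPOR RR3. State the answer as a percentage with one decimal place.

58.2%

Top = 1507
Determined eligible = 1507 + 73 + 374 + 358 + 135 = 2447
e = 2447 / (2447 + 590) = 2447 / 3037 = 0.8057
e × U = 0.8057 × 175 = 141.00
Denominator = 2447 + 141.00 = 2588.00
RR3 = 1507 / 2588.00 = 0.5823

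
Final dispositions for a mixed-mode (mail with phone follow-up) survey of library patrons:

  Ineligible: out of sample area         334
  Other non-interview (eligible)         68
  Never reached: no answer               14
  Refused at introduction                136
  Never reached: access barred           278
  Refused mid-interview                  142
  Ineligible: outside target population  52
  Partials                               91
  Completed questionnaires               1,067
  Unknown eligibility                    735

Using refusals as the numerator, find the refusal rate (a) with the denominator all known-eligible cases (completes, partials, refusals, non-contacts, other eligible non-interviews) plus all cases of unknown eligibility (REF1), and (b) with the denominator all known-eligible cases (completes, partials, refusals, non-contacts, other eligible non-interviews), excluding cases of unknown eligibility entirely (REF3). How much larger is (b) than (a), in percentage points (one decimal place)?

4.5

Refusals = 136 + 142 = 278
No contact after all attempts = 14 + 278 = 292
Out of scope = 52 + 334 = 386
Numerator: 278
Denominator: 1067 + 91 + 278 + 292 + 68 + 735 = 2531
REF1 = 278 / 2531 = 0.1098
Denominator: 1067 + 91 + 278 + 292 + 68 = 1796
REF3 = 278 / 1796 = 0.1548
Difference = 15.48 − 10.98 = 4.50 percentage points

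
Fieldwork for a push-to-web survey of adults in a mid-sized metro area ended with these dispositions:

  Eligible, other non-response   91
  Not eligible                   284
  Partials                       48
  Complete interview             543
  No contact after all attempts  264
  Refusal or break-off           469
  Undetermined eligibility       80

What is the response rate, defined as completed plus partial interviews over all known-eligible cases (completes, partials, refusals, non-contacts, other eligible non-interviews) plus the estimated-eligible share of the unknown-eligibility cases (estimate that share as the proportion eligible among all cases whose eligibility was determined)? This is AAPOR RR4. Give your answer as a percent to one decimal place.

39.9%

Top: 543 + 48 = 591
Determined eligible: 543 + 48 + 469 + 264 + 91 = 1415
e = 1415 / (1415 + 284) = 1415 / 1699 = 0.8328
Eligible share of unknowns: 0.8328 × 80 = 66.62
Base: 1415 + 66.62 = 1481.62
RR4 = 591 / 1481.62 = 0.3989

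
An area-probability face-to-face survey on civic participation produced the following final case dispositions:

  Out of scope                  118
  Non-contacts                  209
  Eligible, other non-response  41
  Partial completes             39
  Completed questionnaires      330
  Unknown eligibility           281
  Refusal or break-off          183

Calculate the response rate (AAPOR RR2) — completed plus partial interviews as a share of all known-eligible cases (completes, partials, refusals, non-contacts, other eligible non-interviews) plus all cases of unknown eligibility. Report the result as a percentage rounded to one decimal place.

34.1%

Num = 330 + 39 = 369
Base = 330 + 39 + 183 + 209 + 41 + 281 = 1083
RR2 = 369 / 1083 = 0.3407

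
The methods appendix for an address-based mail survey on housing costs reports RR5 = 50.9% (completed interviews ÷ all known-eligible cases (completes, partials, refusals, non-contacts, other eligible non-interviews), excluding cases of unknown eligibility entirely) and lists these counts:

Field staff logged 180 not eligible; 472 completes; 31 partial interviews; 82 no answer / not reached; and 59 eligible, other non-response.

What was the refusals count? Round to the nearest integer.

283

RR5 = 472 / D = 0.509
D = 472 / 0.509 = 927.3
Remaining denominator categories sum to 644
refusals = 927.3 − 644 ≈ 283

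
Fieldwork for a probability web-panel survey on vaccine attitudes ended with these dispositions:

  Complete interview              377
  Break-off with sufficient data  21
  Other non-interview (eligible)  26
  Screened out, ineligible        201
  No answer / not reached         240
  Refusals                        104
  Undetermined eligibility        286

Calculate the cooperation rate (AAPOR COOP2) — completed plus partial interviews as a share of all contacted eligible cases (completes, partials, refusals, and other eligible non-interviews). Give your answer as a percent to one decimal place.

75.4%

Numerator → 377 + 21 = 398
Base → 377 + 21 + 104 + 26 = 528
COOP2 = 398 / 528 = 0.7538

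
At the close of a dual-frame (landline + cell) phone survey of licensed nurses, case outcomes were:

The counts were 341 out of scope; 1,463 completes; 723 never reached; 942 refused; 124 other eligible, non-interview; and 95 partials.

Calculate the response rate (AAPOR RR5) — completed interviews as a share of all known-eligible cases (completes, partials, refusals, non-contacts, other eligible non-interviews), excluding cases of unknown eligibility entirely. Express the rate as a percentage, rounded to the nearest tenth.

Num = 1463
Base = 1463 + 95 + 942 + 723 + 124 = 3347
RR5 = 1463 / 3347 = 0.4371

43.7%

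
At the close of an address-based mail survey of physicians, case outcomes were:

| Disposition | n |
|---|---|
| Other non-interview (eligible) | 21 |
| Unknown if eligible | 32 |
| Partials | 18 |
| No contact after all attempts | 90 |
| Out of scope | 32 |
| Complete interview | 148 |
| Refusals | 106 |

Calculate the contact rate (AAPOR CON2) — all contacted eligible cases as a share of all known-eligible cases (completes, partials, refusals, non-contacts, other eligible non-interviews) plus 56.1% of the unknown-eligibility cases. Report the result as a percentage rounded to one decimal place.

73.1%

Numerator → 148 + 18 + 106 + 21 = 293
Known eligible → 148 + 18 + 106 + 90 + 21 = 383
Eligible share of unknowns → 0.5610 × 32 = 17.95
Denom → 383 + 17.95 = 400.95
CON2 = 293 / 400.95 = 0.7308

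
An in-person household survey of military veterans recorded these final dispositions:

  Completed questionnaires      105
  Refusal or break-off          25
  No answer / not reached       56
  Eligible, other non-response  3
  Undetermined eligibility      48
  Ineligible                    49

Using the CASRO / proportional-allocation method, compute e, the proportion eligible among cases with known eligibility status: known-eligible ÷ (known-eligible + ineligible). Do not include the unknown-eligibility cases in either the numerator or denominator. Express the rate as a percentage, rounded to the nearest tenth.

79.4%

Eligible (known): 105 + 25 + 56 + 3 = 189
e = 189 / (189 + 49) = 189 / 238 = 0.7941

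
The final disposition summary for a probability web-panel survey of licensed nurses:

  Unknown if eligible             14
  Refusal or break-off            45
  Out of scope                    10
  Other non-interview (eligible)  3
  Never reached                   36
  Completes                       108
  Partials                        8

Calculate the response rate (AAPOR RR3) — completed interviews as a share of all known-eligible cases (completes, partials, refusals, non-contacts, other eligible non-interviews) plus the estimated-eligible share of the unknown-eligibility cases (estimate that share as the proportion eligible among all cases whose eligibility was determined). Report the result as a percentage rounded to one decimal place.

Top: 108
Determined eligible: 108 + 8 + 45 + 36 + 3 = 200
e = 200 / (200 + 10) = 200 / 210 = 0.9524
Eligible share of unknowns: 0.9524 × 14 = 13.33
Denominator: 200 + 13.33 = 213.33
RR3 = 108 / 213.33 = 0.5063

50.6%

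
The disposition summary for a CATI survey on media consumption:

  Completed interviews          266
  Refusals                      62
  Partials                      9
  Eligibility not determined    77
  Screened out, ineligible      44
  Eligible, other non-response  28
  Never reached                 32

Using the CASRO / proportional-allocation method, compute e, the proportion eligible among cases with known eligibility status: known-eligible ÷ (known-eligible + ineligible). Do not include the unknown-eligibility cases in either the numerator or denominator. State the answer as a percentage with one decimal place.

90.0%

Eligible (known) → 266 + 9 + 62 + 32 + 28 = 397
e = 397 / (397 + 44) = 397 / 441 = 0.9002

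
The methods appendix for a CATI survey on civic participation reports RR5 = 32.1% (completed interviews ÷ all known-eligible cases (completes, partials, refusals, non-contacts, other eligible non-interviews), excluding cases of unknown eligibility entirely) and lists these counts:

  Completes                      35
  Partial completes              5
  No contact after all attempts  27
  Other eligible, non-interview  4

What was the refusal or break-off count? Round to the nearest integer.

RR5 = 35 / D = 0.321
D = 35 / 0.321 = 109.0
Rest of base = 71
refusal or break-off = 109.0 − 71 ≈ 38

38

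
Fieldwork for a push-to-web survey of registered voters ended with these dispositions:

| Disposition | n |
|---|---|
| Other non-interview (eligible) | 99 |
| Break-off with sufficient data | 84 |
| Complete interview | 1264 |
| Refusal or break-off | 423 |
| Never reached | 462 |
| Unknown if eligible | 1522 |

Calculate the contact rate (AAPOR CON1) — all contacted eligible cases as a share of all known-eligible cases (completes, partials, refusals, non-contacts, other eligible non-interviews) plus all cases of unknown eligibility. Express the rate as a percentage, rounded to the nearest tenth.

48.5%

Num: 1264 + 84 + 423 + 99 = 1870
Base: 1264 + 84 + 423 + 462 + 99 + 1522 = 3854
CON1 = 1870 / 3854 = 0.4852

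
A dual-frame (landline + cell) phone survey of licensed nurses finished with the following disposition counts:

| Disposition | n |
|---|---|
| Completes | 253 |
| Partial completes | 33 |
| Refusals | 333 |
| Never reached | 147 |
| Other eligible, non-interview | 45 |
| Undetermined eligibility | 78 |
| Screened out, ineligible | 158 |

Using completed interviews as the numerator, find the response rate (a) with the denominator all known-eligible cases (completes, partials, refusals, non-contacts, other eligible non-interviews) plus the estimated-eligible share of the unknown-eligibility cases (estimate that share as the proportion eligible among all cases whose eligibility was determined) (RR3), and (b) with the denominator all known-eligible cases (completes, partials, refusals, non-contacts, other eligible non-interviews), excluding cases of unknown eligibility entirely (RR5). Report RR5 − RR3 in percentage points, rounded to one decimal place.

2.3

Numerator = 253
Eligible (known) = 253 + 33 + 333 + 147 + 45 = 811
e = 811 / (811 + 158) = 811 / 969 = 0.8369
Eligible share of unknowns = 0.8369 × 78 = 65.28
Base = 811 + 65.28 = 876.28
RR3 = 253 / 876.28 = 0.2887
Base = 253 + 33 + 333 + 147 + 45 = 811
RR5 = 253 / 811 = 0.3120
Difference = 31.20 − 28.87 = 2.33 percentage points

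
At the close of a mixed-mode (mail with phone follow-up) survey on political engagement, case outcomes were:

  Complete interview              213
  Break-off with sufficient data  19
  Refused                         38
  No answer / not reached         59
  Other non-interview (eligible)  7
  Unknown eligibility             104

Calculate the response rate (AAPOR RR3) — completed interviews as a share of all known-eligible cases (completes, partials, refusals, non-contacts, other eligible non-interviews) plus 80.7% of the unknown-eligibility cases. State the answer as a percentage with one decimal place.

Numerator → 213
Eligible (known) → 213 + 19 + 38 + 59 + 7 = 336
Estimated eligible among unknowns → 0.8070 × 104 = 83.93
Denominator → 336 + 83.93 = 419.93
RR3 = 213 / 419.93 = 0.5072

50.7%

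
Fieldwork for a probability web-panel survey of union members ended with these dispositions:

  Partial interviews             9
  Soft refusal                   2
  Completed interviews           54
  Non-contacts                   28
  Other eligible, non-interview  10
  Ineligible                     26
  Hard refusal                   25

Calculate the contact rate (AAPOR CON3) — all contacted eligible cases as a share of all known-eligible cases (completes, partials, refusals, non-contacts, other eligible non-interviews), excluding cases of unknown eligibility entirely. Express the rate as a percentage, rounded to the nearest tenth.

Refusals = 25 + 2 = 27
Numerator = 54 + 9 + 27 + 10 = 100
Base = 54 + 9 + 27 + 28 + 10 = 128
CON3 = 100 / 128 = 0.7812

78.1%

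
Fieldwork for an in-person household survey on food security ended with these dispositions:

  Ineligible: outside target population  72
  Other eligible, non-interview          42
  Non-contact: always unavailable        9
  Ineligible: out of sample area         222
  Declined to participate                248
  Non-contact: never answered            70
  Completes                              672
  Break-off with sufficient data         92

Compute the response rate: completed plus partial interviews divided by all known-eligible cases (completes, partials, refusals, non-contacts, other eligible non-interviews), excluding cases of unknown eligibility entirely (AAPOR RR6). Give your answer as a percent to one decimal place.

67.4%

No contact after all attempts = 70 + 9 = 79
Screened out, ineligible = 72 + 222 = 294
Num = 672 + 92 = 764
Denominator = 672 + 92 + 248 + 79 + 42 = 1133
RR6 = 764 / 1133 = 0.6743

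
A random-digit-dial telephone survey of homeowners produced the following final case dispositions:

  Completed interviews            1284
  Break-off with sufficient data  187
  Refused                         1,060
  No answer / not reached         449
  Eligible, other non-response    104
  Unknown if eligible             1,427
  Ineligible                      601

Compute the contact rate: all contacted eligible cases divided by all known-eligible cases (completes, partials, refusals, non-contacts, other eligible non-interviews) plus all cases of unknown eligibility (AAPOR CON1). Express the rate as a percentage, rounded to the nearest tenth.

58.4%

Top: 1284 + 187 + 1060 + 104 = 2635
Base: 1284 + 187 + 1060 + 449 + 104 + 1427 = 4511
CON1 = 2635 / 4511 = 0.5841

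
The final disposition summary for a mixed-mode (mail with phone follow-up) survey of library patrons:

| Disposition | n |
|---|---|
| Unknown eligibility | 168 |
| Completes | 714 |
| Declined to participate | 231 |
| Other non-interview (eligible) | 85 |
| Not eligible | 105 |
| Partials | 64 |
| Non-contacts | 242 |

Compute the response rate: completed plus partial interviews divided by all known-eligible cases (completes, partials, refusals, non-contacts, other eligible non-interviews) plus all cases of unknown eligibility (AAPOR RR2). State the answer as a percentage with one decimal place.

Num: 714 + 64 = 778
Denominator: 714 + 64 + 231 + 242 + 85 + 168 = 1504
RR2 = 778 / 1504 = 0.5173

51.7%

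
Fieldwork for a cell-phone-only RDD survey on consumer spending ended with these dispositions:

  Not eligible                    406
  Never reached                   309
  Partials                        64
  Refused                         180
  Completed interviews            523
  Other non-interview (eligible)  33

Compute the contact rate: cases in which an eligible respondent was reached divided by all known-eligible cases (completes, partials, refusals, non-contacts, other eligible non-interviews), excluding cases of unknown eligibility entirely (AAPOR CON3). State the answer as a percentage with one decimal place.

Numerator → 523 + 64 + 180 + 33 = 800
Denom → 523 + 64 + 180 + 309 + 33 = 1109
CON3 = 800 / 1109 = 0.7214

72.1%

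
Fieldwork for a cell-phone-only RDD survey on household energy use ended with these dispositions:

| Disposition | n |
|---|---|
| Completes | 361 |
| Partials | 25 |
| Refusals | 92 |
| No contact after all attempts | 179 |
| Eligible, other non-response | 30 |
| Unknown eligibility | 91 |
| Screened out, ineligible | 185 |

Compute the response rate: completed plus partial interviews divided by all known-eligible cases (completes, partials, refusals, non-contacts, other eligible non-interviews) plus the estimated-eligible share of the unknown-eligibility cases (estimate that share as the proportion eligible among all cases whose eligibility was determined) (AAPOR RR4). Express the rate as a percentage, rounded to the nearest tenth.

50.9%

Top = 361 + 25 = 386
Determined eligible = 361 + 25 + 92 + 179 + 30 = 687
e = 687 / (687 + 185) = 687 / 872 = 0.7878
Estimated eligible among unknowns = 0.7878 × 91 = 71.69
Base = 687 + 71.69 = 758.69
RR4 = 386 / 758.69 = 0.5088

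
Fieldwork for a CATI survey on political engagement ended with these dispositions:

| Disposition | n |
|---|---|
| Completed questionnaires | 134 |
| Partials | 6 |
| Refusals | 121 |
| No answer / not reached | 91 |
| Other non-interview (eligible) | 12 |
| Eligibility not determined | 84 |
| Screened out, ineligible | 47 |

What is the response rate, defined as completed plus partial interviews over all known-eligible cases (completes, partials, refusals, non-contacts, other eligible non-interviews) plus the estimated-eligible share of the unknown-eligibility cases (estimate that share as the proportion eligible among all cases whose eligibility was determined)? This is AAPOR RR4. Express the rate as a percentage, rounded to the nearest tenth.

31.9%

Top → 134 + 6 = 140
Known eligible → 134 + 6 + 121 + 91 + 12 = 364
e = 364 / (364 + 47) = 364 / 411 = 0.8856
Estimated eligible among unknowns → 0.8856 × 84 = 74.39
Denominator → 364 + 74.39 = 438.39
RR4 = 140 / 438.39 = 0.3194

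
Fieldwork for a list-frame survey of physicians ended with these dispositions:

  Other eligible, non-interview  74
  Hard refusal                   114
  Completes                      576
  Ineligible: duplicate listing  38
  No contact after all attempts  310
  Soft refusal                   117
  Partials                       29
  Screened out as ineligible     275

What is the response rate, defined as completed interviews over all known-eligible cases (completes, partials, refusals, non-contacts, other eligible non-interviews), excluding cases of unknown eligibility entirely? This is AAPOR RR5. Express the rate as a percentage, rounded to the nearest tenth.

47.2%

Refusal or break-off = 114 + 117 = 231
Not eligible = 275 + 38 = 313
Numerator → 576
Base → 576 + 29 + 231 + 310 + 74 = 1220
RR5 = 576 / 1220 = 0.4721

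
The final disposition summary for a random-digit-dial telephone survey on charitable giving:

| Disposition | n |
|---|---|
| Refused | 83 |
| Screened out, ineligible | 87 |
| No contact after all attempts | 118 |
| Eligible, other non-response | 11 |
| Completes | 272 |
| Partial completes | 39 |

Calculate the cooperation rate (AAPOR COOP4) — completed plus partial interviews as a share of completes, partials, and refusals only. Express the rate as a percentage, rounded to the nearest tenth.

78.9%

Num → 272 + 39 = 311
Denom → 272 + 39 + 83 = 394
COOP4 = 311 / 394 = 0.7893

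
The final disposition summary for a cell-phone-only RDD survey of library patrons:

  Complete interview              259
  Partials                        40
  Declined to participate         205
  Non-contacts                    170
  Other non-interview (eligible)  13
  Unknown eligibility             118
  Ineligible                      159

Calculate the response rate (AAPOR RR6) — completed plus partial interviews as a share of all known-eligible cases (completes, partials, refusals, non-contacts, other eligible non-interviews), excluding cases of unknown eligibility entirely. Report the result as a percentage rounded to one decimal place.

Numerator = 259 + 40 = 299
Denominator = 259 + 40 + 205 + 170 + 13 = 687
RR6 = 299 / 687 = 0.4352

43.5%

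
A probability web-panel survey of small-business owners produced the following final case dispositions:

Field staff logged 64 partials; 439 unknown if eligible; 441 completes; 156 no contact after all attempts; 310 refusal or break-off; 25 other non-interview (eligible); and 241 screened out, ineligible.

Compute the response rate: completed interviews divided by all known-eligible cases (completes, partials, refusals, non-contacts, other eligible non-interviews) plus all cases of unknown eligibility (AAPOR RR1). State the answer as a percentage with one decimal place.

30.7%

Top → 441
Denom → 441 + 64 + 310 + 156 + 25 + 439 = 1435
RR1 = 441 / 1435 = 0.3073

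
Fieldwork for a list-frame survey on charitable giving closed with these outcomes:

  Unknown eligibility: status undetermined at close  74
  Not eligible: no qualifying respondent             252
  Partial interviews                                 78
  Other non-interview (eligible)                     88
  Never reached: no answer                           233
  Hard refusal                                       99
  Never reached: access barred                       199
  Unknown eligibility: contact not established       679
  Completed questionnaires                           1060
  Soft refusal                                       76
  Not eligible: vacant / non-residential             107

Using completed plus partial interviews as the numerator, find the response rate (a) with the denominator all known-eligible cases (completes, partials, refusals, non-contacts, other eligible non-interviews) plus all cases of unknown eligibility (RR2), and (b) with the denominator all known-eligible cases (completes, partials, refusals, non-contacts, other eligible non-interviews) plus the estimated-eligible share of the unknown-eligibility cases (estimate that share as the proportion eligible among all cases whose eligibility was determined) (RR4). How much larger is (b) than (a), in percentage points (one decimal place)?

Refused = 99 + 76 = 175
Never reached = 233 + 199 = 432
Undetermined eligibility = 679 + 74 = 753
Screened out, ineligible = 252 + 107 = 359
Top = 1060 + 78 = 1138
Denom = 1060 + 78 + 175 + 432 + 88 + 753 = 2586
RR2 = 1138 / 2586 = 0.4401
Determined eligible = 1060 + 78 + 175 + 432 + 88 = 1833
e = 1833 / (1833 + 359) = 1833 / 2192 = 0.8362
Estimated eligible among unknowns = 0.8362 × 753 = 629.66
Denom = 1833 + 629.66 = 2462.66
RR4 = 1138 / 2462.66 = 0.4621
Difference = 46.21 − 44.01 = 2.20 percentage points

2.2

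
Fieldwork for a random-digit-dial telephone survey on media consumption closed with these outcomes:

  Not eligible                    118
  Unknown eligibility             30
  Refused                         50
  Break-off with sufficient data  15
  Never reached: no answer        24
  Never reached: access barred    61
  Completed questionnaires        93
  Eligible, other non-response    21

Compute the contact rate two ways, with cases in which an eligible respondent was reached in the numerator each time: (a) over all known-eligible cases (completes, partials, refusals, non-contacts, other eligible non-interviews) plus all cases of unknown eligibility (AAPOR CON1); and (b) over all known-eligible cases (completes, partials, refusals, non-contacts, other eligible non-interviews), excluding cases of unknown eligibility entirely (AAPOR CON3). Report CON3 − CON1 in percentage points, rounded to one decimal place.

6.9

No contact after all attempts = 24 + 61 = 85
Numerator → 93 + 15 + 50 + 21 = 179
Base → 93 + 15 + 50 + 85 + 21 + 30 = 294
CON1 = 179 / 294 = 0.6088
Base → 93 + 15 + 50 + 85 + 21 = 264
CON3 = 179 / 264 = 0.6780
Difference = 67.80 − 60.88 = 6.92 percentage points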